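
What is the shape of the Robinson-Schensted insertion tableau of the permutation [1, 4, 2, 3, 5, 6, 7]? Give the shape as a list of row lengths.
Row-insert each entry into an empty tableau.

After inserting 1: P = [[1]].
After inserting 4: P = [[1, 4]].
After inserting 2: P = [[1, 2], [4]].
After inserting 3: P = [[1, 2, 3], [4]].
After inserting 5: P = [[1, 2, 3, 5], [4]].
After inserting 6: P = [[1, 2, 3, 5, 6], [4]].
After inserting 7: P = [[1, 2, 3, 5, 6, 7], [4]].

The final insertion tableau P = [[1, 2, 3, 5, 6, 7], [4]] has shape [6, 1].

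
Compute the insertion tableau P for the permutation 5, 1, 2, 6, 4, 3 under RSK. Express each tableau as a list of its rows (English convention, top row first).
P = [[1, 2, 3], [4, 6], [5]]

Insert 5: appended to row 1. P = [[5]].
Insert 1: 1 bumps 5 from row 1; 5 starts row 2. P = [[1], [5]].
Insert 2: appended to row 1. P = [[1, 2], [5]].
Insert 6: appended to row 1. P = [[1, 2, 6], [5]].
Insert 4: 4 bumps 6 from row 1; 6 appends to row 2. P = [[1, 2, 4], [5, 6]].
Insert 3: 3 bumps 4 from row 1; 4 bumps 5 from row 2; 5 starts row 3. P = [[1, 2, 3], [4, 6], [5]].

So P = [[1, 2, 3], [4, 6], [5]].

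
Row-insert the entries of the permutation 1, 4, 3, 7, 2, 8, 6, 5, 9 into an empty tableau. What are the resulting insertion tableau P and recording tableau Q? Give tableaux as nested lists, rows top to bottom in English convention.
Insert each entry of the permutation into P by Schensted row insertion, recording in Q the position of each new cell.

Insert 1: appended to row 1. P = [[1]], Q = [[1]].
Insert 4: appended to row 1. P = [[1, 4]], Q = [[1, 2]].
Insert 3: 3 bumps 4 from row 1; 4 starts row 2. P = [[1, 3], [4]], Q = [[1, 2], [3]].
Insert 7: appended to row 1. P = [[1, 3, 7], [4]], Q = [[1, 2, 4], [3]].
Insert 2: 2 bumps 3 from row 1; 3 bumps 4 from row 2; 4 starts row 3. P = [[1, 2, 7], [3], [4]], Q = [[1, 2, 4], [3], [5]].
Insert 8: appended to row 1. P = [[1, 2, 7, 8], [3], [4]], Q = [[1, 2, 4, 6], [3], [5]].
Insert 6: 6 bumps 7 from row 1; 7 appends to row 2. P = [[1, 2, 6, 8], [3, 7], [4]], Q = [[1, 2, 4, 6], [3, 7], [5]].
Insert 5: 5 bumps 6 from row 1; 6 bumps 7 from row 2; 7 appends to row 3. P = [[1, 2, 5, 8], [3, 6], [4, 7]], Q = [[1, 2, 4, 6], [3, 7], [5, 8]].
Insert 9: appended to row 1. P = [[1, 2, 5, 8, 9], [3, 6], [4, 7]], Q = [[1, 2, 4, 6, 9], [3, 7], [5, 8]].

So P = [[1, 2, 5, 8, 9], [3, 6], [4, 7]], Q = [[1, 2, 4, 6, 9], [3, 7], [5, 8]].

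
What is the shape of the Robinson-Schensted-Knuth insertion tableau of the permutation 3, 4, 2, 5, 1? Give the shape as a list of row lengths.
Row-insert each entry into an empty tableau.

After inserting 3: P = [[3]].
After inserting 4: P = [[3, 4]].
After inserting 2: P = [[2, 4], [3]].
After inserting 5: P = [[2, 4, 5], [3]].
After inserting 1: P = [[1, 4, 5], [2], [3]].

The final insertion tableau P = [[1, 4, 5], [2], [3]] has shape [3, 1, 1].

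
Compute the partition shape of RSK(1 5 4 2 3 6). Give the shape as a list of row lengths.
[4, 1, 1]

Row-insert each entry into an empty tableau.

After inserting 1: P = [[1]].
After inserting 5: P = [[1, 5]].
After inserting 4: P = [[1, 4], [5]].
After inserting 2: P = [[1, 2], [4], [5]].
After inserting 3: P = [[1, 2, 3], [4], [5]].
After inserting 6: P = [[1, 2, 3, 6], [4], [5]].

The final insertion tableau P = [[1, 2, 3, 6], [4], [5]] has shape [4, 1, 1].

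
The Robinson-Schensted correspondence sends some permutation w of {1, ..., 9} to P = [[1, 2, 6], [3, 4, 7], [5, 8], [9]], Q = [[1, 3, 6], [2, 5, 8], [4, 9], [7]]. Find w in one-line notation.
9 3 5 1 4 8 2 7 6

Reverse the RSK construction: for i from n down to 1, find the cell of Q containing i, remove the entry at that cell from P, and reverse-bump it up through P; the value ejected from row 1 is w(i).

Step i=9: Q has 9 at row 3, column 2; remove 8 from row 3 of P and reverse-bump: 8 enters row 2 and ejects 7; 7 enters row 1 and ejects 6. So w(9) = 6. P is now [[1, 2, 7], [3, 4, 8], [5], [9]].
Step i=8: Q has 8 at row 2, column 3; remove 8 from row 2 of P and reverse-bump: 8 enters row 1 and ejects 7. So w(8) = 7. P is now [[1, 2, 8], [3, 4], [5], [9]].
Step i=7: Q has 7 at row 4, column 1; remove 9 from row 4 of P and reverse-bump: 9 enters row 3 and ejects 5; 5 enters row 2 and ejects 4; 4 enters row 1 and ejects 2. So w(7) = 2. P is now [[1, 4, 8], [3, 5], [9]].
Step i=6: Q has 6 at row 1, column 3; remove that cell from P, ejecting 8. So w(6) = 8. P is now [[1, 4], [3, 5], [9]].
Step i=5: Q has 5 at row 2, column 2; remove 5 from row 2 of P and reverse-bump: 5 enters row 1 and ejects 4. So w(5) = 4. P is now [[1, 5], [3], [9]].
Step i=4: Q has 4 at row 3, column 1; remove 9 from row 3 of P and reverse-bump: 9 enters row 2 and ejects 3; 3 enters row 1 and ejects 1. So w(4) = 1. P is now [[3, 5], [9]].
Step i=3: Q has 3 at row 1, column 2; remove that cell from P, ejecting 5. So w(3) = 5. P is now [[3], [9]].
Step i=2: Q has 2 at row 2, column 1; remove 9 from row 2 of P and reverse-bump: 9 enters row 1 and ejects 3. So w(2) = 3. P is now [[9]].
Step i=1: Q has 1 at row 1, column 1; remove that cell from P, ejecting 9. So w(1) = 9. P is now [].

So w = 9 3 5 1 4 8 2 7 6.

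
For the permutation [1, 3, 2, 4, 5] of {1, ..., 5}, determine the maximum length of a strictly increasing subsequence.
4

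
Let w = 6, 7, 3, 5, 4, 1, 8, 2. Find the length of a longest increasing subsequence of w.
3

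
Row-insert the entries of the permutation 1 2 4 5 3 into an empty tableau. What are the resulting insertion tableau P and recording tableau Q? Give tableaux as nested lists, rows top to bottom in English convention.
P = [[1, 2, 3, 5], [4]], Q = [[1, 2, 3, 4], [5]]

Insert each entry of the permutation into P by Schensted row insertion, recording in Q the position of each new cell.

Insert 1: appended to row 1. P = [[1]].
Insert 2: appended to row 1. P = [[1, 2]].
Insert 4: appended to row 1. P = [[1, 2, 4]].
Insert 5: appended to row 1. P = [[1, 2, 4, 5]].
Insert 3: 3 bumps 4 from row 1; 4 starts row 2. P = [[1, 2, 3, 5], [4]].

So P = [[1, 2, 3, 5], [4]], Q = [[1, 2, 3, 4], [5]].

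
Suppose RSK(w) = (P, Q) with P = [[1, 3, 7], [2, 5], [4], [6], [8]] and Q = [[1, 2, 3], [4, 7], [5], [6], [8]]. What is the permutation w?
4 6 8 7 5 2 3 1

Reverse the RSK construction: for i from n down to 1, find the cell of Q containing i, remove the entry at that cell from P, and reverse-bump it up through P; the value ejected from row 1 is w(i).

Step i=8: Q has 8 at row 5, column 1; remove 8 from row 5 of P and reverse-bump: 8 enters row 4 and ejects 6; 6 enters row 3 and ejects 4; 4 enters row 2 and ejects 2; 2 enters row 1 and ejects 1. So w(8) = 1. P is now [[2, 3, 7], [4, 5], [6], [8]].
Step i=7: Q has 7 at row 2, column 2; remove 5 from row 2 of P and reverse-bump: 5 enters row 1 and ejects 3. So w(7) = 3. P is now [[2, 5, 7], [4], [6], [8]].
Step i=6: Q has 6 at row 4, column 1; remove 8 from row 4 of P and reverse-bump: 8 enters row 3 and ejects 6; 6 enters row 2 and ejects 4; 4 enters row 1 and ejects 2. So w(6) = 2. P is now [[4, 5, 7], [6], [8]].
Step i=5: Q has 5 at row 3, column 1; remove 8 from row 3 of P and reverse-bump: 8 enters row 2 and ejects 6; 6 enters row 1 and ejects 5. So w(5) = 5. P is now [[4, 6, 7], [8]].
Step i=4: Q has 4 at row 2, column 1; remove 8 from row 2 of P and reverse-bump: 8 enters row 1 and ejects 7. So w(4) = 7. P is now [[4, 6, 8]].
Step i=3: Q has 3 at row 1, column 3; remove that cell from P, ejecting 8. So w(3) = 8. P is now [[4, 6]].
Step i=2: Q has 2 at row 1, column 2; remove that cell from P, ejecting 6. So w(2) = 6. P is now [[4]].
Step i=1: Q has 1 at row 1, column 1; remove that cell from P, ejecting 4. So w(1) = 4. P is now [].

So w = 4 6 8 7 5 2 3 1.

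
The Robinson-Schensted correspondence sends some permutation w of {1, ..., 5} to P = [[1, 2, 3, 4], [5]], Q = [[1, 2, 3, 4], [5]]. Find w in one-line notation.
1 2 3 5 4

Reverse RSK: for i = n, n-1, ..., 1, locate i in Q, remove the corresponding corner cell from P, and reverse-bump its entry up through P; the value ejected from row 1 is w(i).

So w = 1 2 3 5 4.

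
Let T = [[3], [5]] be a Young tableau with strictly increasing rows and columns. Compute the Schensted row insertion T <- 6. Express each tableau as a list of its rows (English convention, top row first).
6 is larger than every entry of row 1, so it is appended to row 1. The new tableau is [[3, 6], [5]].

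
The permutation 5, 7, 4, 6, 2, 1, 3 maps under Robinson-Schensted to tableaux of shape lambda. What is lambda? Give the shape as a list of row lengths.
[2, 2, 2, 1]

Row-insert each entry into an empty tableau.

After inserting 5: P = [[5]].
After inserting 7: P = [[5, 7]].
After inserting 4: P = [[4, 7], [5]].
After inserting 6: P = [[4, 6], [5, 7]].
After inserting 2: P = [[2, 6], [4, 7], [5]].
After inserting 1: P = [[1, 6], [2, 7], [4], [5]].
After inserting 3: P = [[1, 3], [2, 6], [4, 7], [5]].

The final insertion tableau P = [[1, 3], [2, 6], [4, 7], [5]] has shape [2, 2, 2, 1].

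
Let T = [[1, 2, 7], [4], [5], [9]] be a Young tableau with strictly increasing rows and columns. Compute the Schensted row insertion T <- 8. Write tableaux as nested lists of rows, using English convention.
8 is larger than every entry of row 1, so it is appended to row 1. The new tableau is [[1, 2, 7, 8], [4], [5], [9]].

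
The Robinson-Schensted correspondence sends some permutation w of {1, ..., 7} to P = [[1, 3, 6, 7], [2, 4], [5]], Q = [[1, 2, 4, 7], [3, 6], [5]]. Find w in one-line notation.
2 5 4 6 1 3 7

Reverse RSK: for i = n, n-1, ..., 1, locate i in Q, remove the corresponding corner cell from P, and reverse-bump its entry up through P; the value ejected from row 1 is w(i).

So w = 2 5 4 6 1 3 7.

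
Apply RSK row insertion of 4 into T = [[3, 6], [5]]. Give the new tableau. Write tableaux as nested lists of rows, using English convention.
In row 1, 4 replaces 6 (the leftmost entry greater than 4); 6 is bumped to row 2. 6 is appended to row 2. The new tableau is [[3, 4], [5, 6]].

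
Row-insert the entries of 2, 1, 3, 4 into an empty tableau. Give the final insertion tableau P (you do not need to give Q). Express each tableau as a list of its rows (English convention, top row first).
P = [[1, 3, 4], [2]]

Insert 2: appended to row 1. P = [[2]].
Insert 1: 1 bumps 2 from row 1; 2 starts row 2. P = [[1], [2]].
Insert 3: appended to row 1. P = [[1, 3], [2]].
Insert 4: appended to row 1. P = [[1, 3, 4], [2]].

So P = [[1, 3, 4], [2]].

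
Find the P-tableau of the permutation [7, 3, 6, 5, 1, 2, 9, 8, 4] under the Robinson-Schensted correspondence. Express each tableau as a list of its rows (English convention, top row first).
P = [[1, 2, 4], [3, 5, 8], [6, 9], [7]]

After inserting 7: P = [[7]].
After inserting 3: P = [[3], [7]].
After inserting 6: P = [[3, 6], [7]].
After inserting 5: P = [[3, 5], [6], [7]].
After inserting 1: P = [[1, 5], [3], [6], [7]].
After inserting 2: P = [[1, 2], [3, 5], [6], [7]].
After inserting 9: P = [[1, 2, 9], [3, 5], [6], [7]].
After inserting 8: P = [[1, 2, 8], [3, 5, 9], [6], [7]].
After inserting 4: P = [[1, 2, 4], [3, 5, 8], [6, 9], [7]].

So P = [[1, 2, 4], [3, 5, 8], [6, 9], [7]].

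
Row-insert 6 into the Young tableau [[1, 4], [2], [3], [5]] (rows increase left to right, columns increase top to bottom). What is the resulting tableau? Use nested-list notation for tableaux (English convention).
6 is larger than every entry of row 1, so it is appended to row 1. The new tableau is [[1, 4, 6], [2], [3], [5]].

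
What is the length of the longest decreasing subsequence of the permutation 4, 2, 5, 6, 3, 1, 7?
3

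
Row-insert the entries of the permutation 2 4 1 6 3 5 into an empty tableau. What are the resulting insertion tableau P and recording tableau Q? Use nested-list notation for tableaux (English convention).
P = [[1, 3, 5], [2, 4, 6]], Q = [[1, 2, 4], [3, 5, 6]]

Insert each entry of the permutation into P by Schensted row insertion, recording in Q the position of each new cell.

Insert 2: appended to row 1. P = [[2]].
Insert 4: appended to row 1. P = [[2, 4]].
Insert 1: 1 bumps 2 from row 1; 2 starts row 2. P = [[1, 4], [2]].
Insert 6: appended to row 1. P = [[1, 4, 6], [2]].
Insert 3: 3 bumps 4 from row 1; 4 appends to row 2. P = [[1, 3, 6], [2, 4]].
Insert 5: 5 bumps 6 from row 1; 6 appends to row 2. P = [[1, 3, 5], [2, 4, 6]].

So P = [[1, 3, 5], [2, 4, 6]], Q = [[1, 2, 4], [3, 5, 6]].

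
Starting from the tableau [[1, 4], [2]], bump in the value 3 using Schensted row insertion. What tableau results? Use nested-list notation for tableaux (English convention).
In row 1, 3 replaces 4 (the leftmost entry greater than 3); 4 is bumped to row 2. 4 is appended to row 2. The new tableau is [[1, 3], [2, 4]].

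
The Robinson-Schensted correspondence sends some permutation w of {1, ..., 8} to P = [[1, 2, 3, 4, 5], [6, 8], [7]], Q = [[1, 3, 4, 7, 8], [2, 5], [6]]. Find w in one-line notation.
Reverse RSK: for i = n, n-1, ..., 1, locate i in Q, remove the corresponding corner cell from P, and reverse-bump its entry up through P; the value ejected from row 1 is w(i).

So w = 7 1 2 8 6 3 4 5.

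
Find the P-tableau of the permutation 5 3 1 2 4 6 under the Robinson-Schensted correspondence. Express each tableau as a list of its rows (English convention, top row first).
After inserting 5: P = [[5]].
After inserting 3: P = [[3], [5]].
After inserting 1: P = [[1], [3], [5]].
After inserting 2: P = [[1, 2], [3], [5]].
After inserting 4: P = [[1, 2, 4], [3], [5]].
After inserting 6: P = [[1, 2, 4, 6], [3], [5]].

So P = [[1, 2, 4, 6], [3], [5]].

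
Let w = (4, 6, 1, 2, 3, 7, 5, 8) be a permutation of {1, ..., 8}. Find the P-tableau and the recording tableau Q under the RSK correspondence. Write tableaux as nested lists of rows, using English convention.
P = [[1, 2, 3, 5, 8], [4, 6, 7]], Q = [[1, 2, 5, 6, 8], [3, 4, 7]]

Insert each entry of the permutation into P by Schensted row insertion, recording in Q the position of each new cell.

Insert 4: appended to row 1. P = [[4]].
Insert 6: appended to row 1. P = [[4, 6]].
Insert 1: 1 bumps 4 from row 1; 4 starts row 2. P = [[1, 6], [4]].
Insert 2: 2 bumps 6 from row 1; 6 appends to row 2. P = [[1, 2], [4, 6]].
Insert 3: appended to row 1. P = [[1, 2, 3], [4, 6]].
Insert 7: appended to row 1. P = [[1, 2, 3, 7], [4, 6]].
Insert 5: 5 bumps 7 from row 1; 7 appends to row 2. P = [[1, 2, 3, 5], [4, 6, 7]].
Insert 8: appended to row 1. P = [[1, 2, 3, 5, 8], [4, 6, 7]].

So P = [[1, 2, 3, 5, 8], [4, 6, 7]], Q = [[1, 2, 5, 6, 8], [3, 4, 7]].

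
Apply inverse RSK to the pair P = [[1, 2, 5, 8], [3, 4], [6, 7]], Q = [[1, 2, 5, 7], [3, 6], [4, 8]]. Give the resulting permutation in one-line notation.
3 6 4 1 7 5 8 2

Reverse the RSK construction: for i from n down to 1, find the cell of Q containing i, remove the entry at that cell from P, and reverse-bump it up through P; the value ejected from row 1 is w(i).

Step i=8: Q has 8 at row 3, column 2; remove 7 from row 3 of P and reverse-bump: 7 enters row 2 and ejects 4; 4 enters row 1 and ejects 2. So w(8) = 2. P is now [[1, 4, 5, 8], [3, 7], [6]].
Step i=7: Q has 7 at row 1, column 4; remove that cell from P, ejecting 8. So w(7) = 8. P is now [[1, 4, 5], [3, 7], [6]].
Step i=6: Q has 6 at row 2, column 2; remove 7 from row 2 of P and reverse-bump: 7 enters row 1 and ejects 5. So w(6) = 5. P is now [[1, 4, 7], [3], [6]].
Step i=5: Q has 5 at row 1, column 3; remove that cell from P, ejecting 7. So w(5) = 7. P is now [[1, 4], [3], [6]].
Step i=4: Q has 4 at row 3, column 1; remove 6 from row 3 of P and reverse-bump: 6 enters row 2 and ejects 3; 3 enters row 1 and ejects 1. So w(4) = 1. P is now [[3, 4], [6]].
Step i=3: Q has 3 at row 2, column 1; remove 6 from row 2 of P and reverse-bump: 6 enters row 1 and ejects 4. So w(3) = 4. P is now [[3, 6]].
Step i=2: Q has 2 at row 1, column 2; remove that cell from P, ejecting 6. So w(2) = 6. P is now [[3]].
Step i=1: Q has 1 at row 1, column 1; remove that cell from P, ejecting 3. So w(1) = 3. P is now [].

So w = 3 6 4 1 7 5 8 2.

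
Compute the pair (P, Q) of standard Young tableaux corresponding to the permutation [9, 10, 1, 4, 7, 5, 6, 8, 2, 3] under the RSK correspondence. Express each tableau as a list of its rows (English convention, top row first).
P = [[1, 2, 3, 6, 8], [4, 5], [7, 10], [9]], Q = [[1, 2, 5, 7, 8], [3, 4], [6, 10], [9]]

Insert each entry of the permutation into P by Schensted row insertion, recording in Q the position of each new cell.

Insert 9: appended to row 1. P = [[9]].
Insert 10: appended to row 1. P = [[9, 10]].
Insert 1: 1 bumps 9 from row 1; 9 starts row 2. P = [[1, 10], [9]].
Insert 4: 4 bumps 10 from row 1; 10 appends to row 2. P = [[1, 4], [9, 10]].
Insert 7: appended to row 1. P = [[1, 4, 7], [9, 10]].
Insert 5: 5 bumps 7 from row 1; 7 bumps 9 from row 2; 9 starts row 3. P = [[1, 4, 5], [7, 10], [9]].
Insert 6: appended to row 1. P = [[1, 4, 5, 6], [7, 10], [9]].
Insert 8: appended to row 1. P = [[1, 4, 5, 6, 8], [7, 10], [9]].
Insert 2: 2 bumps 4 from row 1; 4 bumps 7 from row 2; 7 bumps 9 from row 3; 9 starts row 4. P = [[1, 2, 5, 6, 8], [4, 10], [7], [9]].
Insert 3: 3 bumps 5 from row 1; 5 bumps 10 from row 2; 10 appends to row 3. P = [[1, 2, 3, 6, 8], [4, 5], [7, 10], [9]].

So P = [[1, 2, 3, 6, 8], [4, 5], [7, 10], [9]], Q = [[1, 2, 5, 7, 8], [3, 4], [6, 10], [9]].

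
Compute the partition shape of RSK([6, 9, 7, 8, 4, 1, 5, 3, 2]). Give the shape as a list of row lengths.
[3, 2, 2, 1, 1]

RSK row insertion gives P = [[1, 2, 8], [3, 5], [4, 7], [6], [9]], which has shape [3, 2, 2, 1, 1].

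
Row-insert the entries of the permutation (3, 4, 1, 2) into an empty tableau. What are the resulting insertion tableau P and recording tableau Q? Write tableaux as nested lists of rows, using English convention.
P = [[1, 2], [3, 4]], Q = [[1, 2], [3, 4]]

Insert each entry of the permutation into P by Schensted row insertion, recording in Q the position of each new cell.

Insert 3: appended to row 1. P = [[3]].
Insert 4: appended to row 1. P = [[3, 4]].
Insert 1: 1 bumps 3 from row 1; 3 starts row 2. P = [[1, 4], [3]].
Insert 2: 2 bumps 4 from row 1; 4 appends to row 2. P = [[1, 2], [3, 4]].

So P = [[1, 2], [3, 4]], Q = [[1, 2], [3, 4]].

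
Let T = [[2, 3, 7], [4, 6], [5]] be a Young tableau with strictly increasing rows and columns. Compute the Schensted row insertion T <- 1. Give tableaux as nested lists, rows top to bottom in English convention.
[[1, 3, 7], [2, 6], [4], [5]]

In row 1, 1 replaces 2 (the leftmost entry greater than 1); 2 is bumped to row 2. In row 2, 2 replaces 4 (the leftmost entry greater than 2); 4 is bumped to row 3. In row 3, 4 replaces 5 (the leftmost entry greater than 4); 5 is bumped to row 4. 5 starts a new row 4. The new tableau is [[1, 3, 7], [2, 6], [4], [5]].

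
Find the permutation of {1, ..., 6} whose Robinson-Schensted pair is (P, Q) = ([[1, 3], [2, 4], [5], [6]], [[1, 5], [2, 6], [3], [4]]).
6 5 2 1 4 3

Reverse the RSK construction: for i from n down to 1, find the cell of Q containing i, remove the entry at that cell from P, and reverse-bump it up through P; the value ejected from row 1 is w(i).

Step i=6: Q has 6 at row 2, column 2; remove 4 from row 2 of P and reverse-bump: 4 enters row 1 and ejects 3. So w(6) = 3. P is now [[1, 4], [2], [5], [6]].
Step i=5: Q has 5 at row 1, column 2; remove that cell from P, ejecting 4. So w(5) = 4. P is now [[1], [2], [5], [6]].
Step i=4: Q has 4 at row 4, column 1; remove 6 from row 4 of P and reverse-bump: 6 enters row 3 and ejects 5; 5 enters row 2 and ejects 2; 2 enters row 1 and ejects 1. So w(4) = 1. P is now [[2], [5], [6]].
Step i=3: Q has 3 at row 3, column 1; remove 6 from row 3 of P and reverse-bump: 6 enters row 2 and ejects 5; 5 enters row 1 and ejects 2. So w(3) = 2. P is now [[5], [6]].
Step i=2: Q has 2 at row 2, column 1; remove 6 from row 2 of P and reverse-bump: 6 enters row 1 and ejects 5. So w(2) = 5. P is now [[6]].
Step i=1: Q has 1 at row 1, column 1; remove that cell from P, ejecting 6. So w(1) = 6. P is now [].

So w = 6 5 2 1 4 3.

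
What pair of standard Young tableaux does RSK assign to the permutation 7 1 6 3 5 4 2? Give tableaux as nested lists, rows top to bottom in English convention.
Insert each entry of the permutation into P by Schensted row insertion, recording in Q the position of each new cell.

Insert 7: appended to row 1. P = [[7]].
Insert 1: 1 bumps 7 from row 1; 7 starts row 2. P = [[1], [7]].
Insert 6: appended to row 1. P = [[1, 6], [7]].
Insert 3: 3 bumps 6 from row 1; 6 bumps 7 from row 2; 7 starts row 3. P = [[1, 3], [6], [7]].
Insert 5: appended to row 1. P = [[1, 3, 5], [6], [7]].
Insert 4: 4 bumps 5 from row 1; 5 bumps 6 from row 2; 6 bumps 7 from row 3; 7 starts row 4. P = [[1, 3, 4], [5], [6], [7]].
Insert 2: 2 bumps 3 from row 1; 3 bumps 5 from row 2; 5 bumps 6 from row 3; 6 bumps 7 from row 4; 7 starts row 5. P = [[1, 2, 4], [3], [5], [6], [7]].

So P = [[1, 2, 4], [3], [5], [6], [7]], Q = [[1, 3, 5], [2], [4], [6], [7]].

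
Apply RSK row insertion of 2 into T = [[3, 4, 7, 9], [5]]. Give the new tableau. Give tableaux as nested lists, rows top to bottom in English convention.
[[2, 4, 7, 9], [3], [5]]

In row 1, 2 replaces 3 (the leftmost entry greater than 2); 3 is bumped to row 2. In row 2, 3 replaces 5 (the leftmost entry greater than 3); 5 is bumped to row 3. 5 starts a new row 3. The new tableau is [[2, 4, 7, 9], [3], [5]].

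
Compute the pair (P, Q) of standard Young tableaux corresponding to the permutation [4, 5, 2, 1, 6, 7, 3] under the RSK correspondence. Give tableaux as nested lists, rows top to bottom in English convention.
P = [[1, 3, 6, 7], [2, 5], [4]], Q = [[1, 2, 5, 6], [3, 7], [4]]

Insert each entry of the permutation into P by Schensted row insertion, recording in Q the position of each new cell.

Insert 4: appended to row 1. P = [[4]].
Insert 5: appended to row 1. P = [[4, 5]].
Insert 2: 2 bumps 4 from row 1; 4 starts row 2. P = [[2, 5], [4]].
Insert 1: 1 bumps 2 from row 1; 2 bumps 4 from row 2; 4 starts row 3. P = [[1, 5], [2], [4]].
Insert 6: appended to row 1. P = [[1, 5, 6], [2], [4]].
Insert 7: appended to row 1. P = [[1, 5, 6, 7], [2], [4]].
Insert 3: 3 bumps 5 from row 1; 5 appends to row 2. P = [[1, 3, 6, 7], [2, 5], [4]].

So P = [[1, 3, 6, 7], [2, 5], [4]], Q = [[1, 2, 5, 6], [3, 7], [4]].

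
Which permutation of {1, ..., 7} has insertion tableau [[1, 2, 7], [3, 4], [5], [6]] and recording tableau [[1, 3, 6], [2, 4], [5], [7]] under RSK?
Reverse the RSK construction: for i from n down to 1, find the cell of Q containing i, remove the entry at that cell from P, and reverse-bump it up through P; the value ejected from row 1 is w(i).

Step i=7: Q has 7 at row 4, column 1; remove 6 from row 4 of P and reverse-bump: 6 enters row 3 and ejects 5; 5 enters row 2 and ejects 4; 4 enters row 1 and ejects 2. So w(7) = 2. P is now [[1, 4, 7], [3, 5], [6]].
Step i=6: Q has 6 at row 1, column 3; remove that cell from P, ejecting 7. So w(6) = 7. P is now [[1, 4], [3, 5], [6]].
Step i=5: Q has 5 at row 3, column 1; remove 6 from row 3 of P and reverse-bump: 6 enters row 2 and ejects 5; 5 enters row 1 and ejects 4. So w(5) = 4. P is now [[1, 5], [3, 6]].
Step i=4: Q has 4 at row 2, column 2; remove 6 from row 2 of P and reverse-bump: 6 enters row 1 and ejects 5. So w(4) = 5. P is now [[1, 6], [3]].
Step i=3: Q has 3 at row 1, column 2; remove that cell from P, ejecting 6. So w(3) = 6. P is now [[1], [3]].
Step i=2: Q has 2 at row 2, column 1; remove 3 from row 2 of P and reverse-bump: 3 enters row 1 and ejects 1. So w(2) = 1. P is now [[3]].
Step i=1: Q has 1 at row 1, column 1; remove that cell from P, ejecting 3. So w(1) = 3. P is now [].

So w = 3 1 6 5 4 7 2.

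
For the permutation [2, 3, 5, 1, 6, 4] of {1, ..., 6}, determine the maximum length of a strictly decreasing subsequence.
2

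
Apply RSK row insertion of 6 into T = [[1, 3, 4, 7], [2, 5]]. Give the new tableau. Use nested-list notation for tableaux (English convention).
[[1, 3, 4, 6], [2, 5, 7]]

In row 1, 6 replaces 7 (the leftmost entry greater than 6); 7 is bumped to row 2. 7 is appended to row 2. The new tableau is [[1, 3, 4, 6], [2, 5, 7]].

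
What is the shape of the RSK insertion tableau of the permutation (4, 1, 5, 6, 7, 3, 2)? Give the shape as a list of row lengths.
RSK row insertion gives P = [[1, 2, 6, 7], [3, 5], [4]], which has shape [4, 2, 1].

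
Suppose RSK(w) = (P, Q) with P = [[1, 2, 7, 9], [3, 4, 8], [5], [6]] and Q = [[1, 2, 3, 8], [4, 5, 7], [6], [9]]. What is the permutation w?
3 6 8 1 5 4 7 9 2

Reverse RSK: for i = n, n-1, ..., 1, locate i in Q, remove the corresponding corner cell from P, and reverse-bump its entry up through P; the value ejected from row 1 is w(i).

So w = 3 6 8 1 5 4 7 9 2.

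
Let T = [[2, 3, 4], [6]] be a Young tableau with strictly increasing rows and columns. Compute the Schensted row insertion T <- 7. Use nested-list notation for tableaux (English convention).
[[2, 3, 4, 7], [6]]

7 is larger than every entry of row 1, so it is appended to row 1. The new tableau is [[2, 3, 4, 7], [6]].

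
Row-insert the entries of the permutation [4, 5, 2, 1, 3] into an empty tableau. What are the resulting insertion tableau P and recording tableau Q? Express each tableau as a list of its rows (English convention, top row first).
Insert each entry of the permutation into P by Schensted row insertion, recording in Q the position of each new cell.

Insert 4: appended to row 1. P = [[4]], Q = [[1]].
Insert 5: appended to row 1. P = [[4, 5]], Q = [[1, 2]].
Insert 2: 2 bumps 4 from row 1; 4 starts row 2. P = [[2, 5], [4]], Q = [[1, 2], [3]].
Insert 1: 1 bumps 2 from row 1; 2 bumps 4 from row 2; 4 starts row 3. P = [[1, 5], [2], [4]], Q = [[1, 2], [3], [4]].
Insert 3: 3 bumps 5 from row 1; 5 appends to row 2. P = [[1, 3], [2, 5], [4]], Q = [[1, 2], [3, 5], [4]].

So P = [[1, 3], [2, 5], [4]], Q = [[1, 2], [3, 5], [4]].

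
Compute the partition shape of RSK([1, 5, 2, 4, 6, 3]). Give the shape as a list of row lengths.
RSK row insertion gives P = [[1, 2, 3, 6], [4], [5]], which has shape [4, 1, 1].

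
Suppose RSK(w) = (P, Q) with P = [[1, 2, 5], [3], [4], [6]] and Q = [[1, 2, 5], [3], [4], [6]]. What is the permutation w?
1 6 4 3 5 2

Reverse the RSK construction: for i from n down to 1, find the cell of Q containing i, remove the entry at that cell from P, and reverse-bump it up through P; the value ejected from row 1 is w(i).

Step i=6: Q has 6 at row 4, column 1; remove 6 from row 4 of P and reverse-bump: 6 enters row 3 and ejects 4; 4 enters row 2 and ejects 3; 3 enters row 1 and ejects 2. So w(6) = 2. P is now [[1, 3, 5], [4], [6]].
Step i=5: Q has 5 at row 1, column 3; remove that cell from P, ejecting 5. So w(5) = 5. P is now [[1, 3], [4], [6]].
Step i=4: Q has 4 at row 3, column 1; remove 6 from row 3 of P and reverse-bump: 6 enters row 2 and ejects 4; 4 enters row 1 and ejects 3. So w(4) = 3. P is now [[1, 4], [6]].
Step i=3: Q has 3 at row 2, column 1; remove 6 from row 2 of P and reverse-bump: 6 enters row 1 and ejects 4. So w(3) = 4. P is now [[1, 6]].
Step i=2: Q has 2 at row 1, column 2; remove that cell from P, ejecting 6. So w(2) = 6. P is now [[1]].
Step i=1: Q has 1 at row 1, column 1; remove that cell from P, ejecting 1. So w(1) = 1. P is now [].

So w = 1 6 4 3 5 2.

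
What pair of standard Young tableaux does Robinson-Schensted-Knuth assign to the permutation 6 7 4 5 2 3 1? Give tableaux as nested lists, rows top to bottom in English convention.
Insert each entry of the permutation into P by Schensted row insertion, recording in Q the position of each new cell.

Insert 6: appended to row 1. P = [[6]], Q = [[1]].
Insert 7: appended to row 1. P = [[6, 7]], Q = [[1, 2]].
Insert 4: 4 bumps 6 from row 1; 6 starts row 2. P = [[4, 7], [6]], Q = [[1, 2], [3]].
Insert 5: 5 bumps 7 from row 1; 7 appends to row 2. P = [[4, 5], [6, 7]], Q = [[1, 2], [3, 4]].
Insert 2: 2 bumps 4 from row 1; 4 bumps 6 from row 2; 6 starts row 3. P = [[2, 5], [4, 7], [6]], Q = [[1, 2], [3, 4], [5]].
Insert 3: 3 bumps 5 from row 1; 5 bumps 7 from row 2; 7 appends to row 3. P = [[2, 3], [4, 5], [6, 7]], Q = [[1, 2], [3, 4], [5, 6]].
Insert 1: 1 bumps 2 from row 1; 2 bumps 4 from row 2; 4 bumps 6 from row 3; 6 starts row 4. P = [[1, 3], [2, 5], [4, 7], [6]], Q = [[1, 2], [3, 4], [5, 6], [7]].

So P = [[1, 3], [2, 5], [4, 7], [6]], Q = [[1, 2], [3, 4], [5, 6], [7]].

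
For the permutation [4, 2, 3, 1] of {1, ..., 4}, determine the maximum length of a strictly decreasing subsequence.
3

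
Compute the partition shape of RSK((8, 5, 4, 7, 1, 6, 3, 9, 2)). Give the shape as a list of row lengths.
[3, 2, 2, 1, 1]

Row-insert each entry into an empty tableau.

After inserting 8: P = [[8]].
After inserting 5: P = [[5], [8]].
After inserting 4: P = [[4], [5], [8]].
After inserting 7: P = [[4, 7], [5], [8]].
After inserting 1: P = [[1, 7], [4], [5], [8]].
After inserting 6: P = [[1, 6], [4, 7], [5], [8]].
After inserting 3: P = [[1, 3], [4, 6], [5, 7], [8]].
After inserting 9: P = [[1, 3, 9], [4, 6], [5, 7], [8]].
After inserting 2: P = [[1, 2, 9], [3, 6], [4, 7], [5], [8]].

The final insertion tableau P = [[1, 2, 9], [3, 6], [4, 7], [5], [8]] has shape [3, 2, 2, 1, 1].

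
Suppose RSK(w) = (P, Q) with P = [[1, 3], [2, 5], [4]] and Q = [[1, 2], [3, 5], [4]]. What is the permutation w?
4 5 2 1 3

Reverse the RSK construction: for i from n down to 1, find the cell of Q containing i, remove the entry at that cell from P, and reverse-bump it up through P; the value ejected from row 1 is w(i).

Step i=5: Q has 5 at row 2, column 2; remove 5 from row 2 of P and reverse-bump: 5 enters row 1 and ejects 3. So w(5) = 3. P is now [[1, 5], [2], [4]].
Step i=4: Q has 4 at row 3, column 1; remove 4 from row 3 of P and reverse-bump: 4 enters row 2 and ejects 2; 2 enters row 1 and ejects 1. So w(4) = 1. P is now [[2, 5], [4]].
Step i=3: Q has 3 at row 2, column 1; remove 4 from row 2 of P and reverse-bump: 4 enters row 1 and ejects 2. So w(3) = 2. P is now [[4, 5]].
Step i=2: Q has 2 at row 1, column 2; remove that cell from P, ejecting 5. So w(2) = 5. P is now [[4]].
Step i=1: Q has 1 at row 1, column 1; remove that cell from P, ejecting 4. So w(1) = 4. P is now [].

So w = 4 5 2 1 3.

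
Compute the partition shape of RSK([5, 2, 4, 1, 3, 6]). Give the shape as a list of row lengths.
[3, 2, 1]

Row-insert each entry into an empty tableau.

After inserting 5: P = [[5]].
After inserting 2: P = [[2], [5]].
After inserting 4: P = [[2, 4], [5]].
After inserting 1: P = [[1, 4], [2], [5]].
After inserting 3: P = [[1, 3], [2, 4], [5]].
After inserting 6: P = [[1, 3, 6], [2, 4], [5]].

The final insertion tableau P = [[1, 3, 6], [2, 4], [5]] has shape [3, 2, 1].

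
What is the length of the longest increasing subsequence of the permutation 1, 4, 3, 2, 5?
3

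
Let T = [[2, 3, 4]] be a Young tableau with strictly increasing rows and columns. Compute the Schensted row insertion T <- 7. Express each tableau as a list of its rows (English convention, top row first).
[[2, 3, 4, 7]]

7 is larger than every entry of row 1, so it is appended to row 1. The new tableau is [[2, 3, 4, 7]].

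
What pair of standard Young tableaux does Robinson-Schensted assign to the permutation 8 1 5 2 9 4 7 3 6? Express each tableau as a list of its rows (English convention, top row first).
P = [[1, 2, 3, 6], [4, 7], [5, 9], [8]], Q = [[1, 3, 5, 7], [2, 6], [4, 9], [8]]

Insert each entry of the permutation into P by Schensted row insertion, recording in Q the position of each new cell.

Insert 8: appended to row 1. P = [[8]].
Insert 1: 1 bumps 8 from row 1; 8 starts row 2. P = [[1], [8]].
Insert 5: appended to row 1. P = [[1, 5], [8]].
Insert 2: 2 bumps 5 from row 1; 5 bumps 8 from row 2; 8 starts row 3. P = [[1, 2], [5], [8]].
Insert 9: appended to row 1. P = [[1, 2, 9], [5], [8]].
Insert 4: 4 bumps 9 from row 1; 9 appends to row 2. P = [[1, 2, 4], [5, 9], [8]].
Insert 7: appended to row 1. P = [[1, 2, 4, 7], [5, 9], [8]].
Insert 3: 3 bumps 4 from row 1; 4 bumps 5 from row 2; 5 bumps 8 from row 3; 8 starts row 4. P = [[1, 2, 3, 7], [4, 9], [5], [8]].
Insert 6: 6 bumps 7 from row 1; 7 bumps 9 from row 2; 9 appends to row 3. P = [[1, 2, 3, 6], [4, 7], [5, 9], [8]].

So P = [[1, 2, 3, 6], [4, 7], [5, 9], [8]], Q = [[1, 3, 5, 7], [2, 6], [4, 9], [8]].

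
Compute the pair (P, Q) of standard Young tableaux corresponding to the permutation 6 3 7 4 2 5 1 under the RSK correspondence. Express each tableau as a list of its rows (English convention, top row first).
Insert each entry of the permutation into P by Schensted row insertion, recording in Q the position of each new cell.

Insert 6: appended to row 1. P = [[6]].
Insert 3: 3 bumps 6 from row 1; 6 starts row 2. P = [[3], [6]].
Insert 7: appended to row 1. P = [[3, 7], [6]].
Insert 4: 4 bumps 7 from row 1; 7 appends to row 2. P = [[3, 4], [6, 7]].
Insert 2: 2 bumps 3 from row 1; 3 bumps 6 from row 2; 6 starts row 3. P = [[2, 4], [3, 7], [6]].
Insert 5: appended to row 1. P = [[2, 4, 5], [3, 7], [6]].
Insert 1: 1 bumps 2 from row 1; 2 bumps 3 from row 2; 3 bumps 6 from row 3; 6 starts row 4. P = [[1, 4, 5], [2, 7], [3], [6]].

So P = [[1, 4, 5], [2, 7], [3], [6]], Q = [[1, 3, 6], [2, 4], [5], [7]].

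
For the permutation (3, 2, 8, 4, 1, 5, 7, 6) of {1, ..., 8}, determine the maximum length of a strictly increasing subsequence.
4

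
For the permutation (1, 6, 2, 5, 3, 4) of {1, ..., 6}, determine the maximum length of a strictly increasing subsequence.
4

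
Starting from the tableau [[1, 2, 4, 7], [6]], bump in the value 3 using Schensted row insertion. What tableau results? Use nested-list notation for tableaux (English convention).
In row 1, 3 replaces 4 (the leftmost entry greater than 3); 4 is bumped to row 2. In row 2, 4 replaces 6 (the leftmost entry greater than 4); 6 is bumped to row 3. 6 starts a new row 3. The new tableau is [[1, 2, 3, 7], [4], [6]].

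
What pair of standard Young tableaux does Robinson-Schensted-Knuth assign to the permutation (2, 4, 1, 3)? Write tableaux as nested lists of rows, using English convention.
P = [[1, 3], [2, 4]], Q = [[1, 2], [3, 4]]

Insert each entry of the permutation into P by Schensted row insertion, recording in Q the position of each new cell.

Insert 2: appended to row 1. P = [[2]], Q = [[1]].
Insert 4: appended to row 1. P = [[2, 4]], Q = [[1, 2]].
Insert 1: 1 bumps 2 from row 1; 2 starts row 2. P = [[1, 4], [2]], Q = [[1, 2], [3]].
Insert 3: 3 bumps 4 from row 1; 4 appends to row 2. P = [[1, 3], [2, 4]], Q = [[1, 2], [3, 4]].

So P = [[1, 3], [2, 4]], Q = [[1, 2], [3, 4]].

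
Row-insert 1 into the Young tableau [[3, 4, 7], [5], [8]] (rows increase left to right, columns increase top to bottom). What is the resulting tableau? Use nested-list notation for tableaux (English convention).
[[1, 4, 7], [3], [5], [8]]

In row 1, 1 replaces 3 (the leftmost entry greater than 1); 3 is bumped to row 2. In row 2, 3 replaces 5 (the leftmost entry greater than 3); 5 is bumped to row 3. In row 3, 5 replaces 8 (the leftmost entry greater than 5); 8 is bumped to row 4. 8 starts a new row 4. The new tableau is [[1, 4, 7], [3], [5], [8]].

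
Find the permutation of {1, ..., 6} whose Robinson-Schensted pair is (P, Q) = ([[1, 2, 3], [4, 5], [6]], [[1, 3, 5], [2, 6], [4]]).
6 1 4 2 5 3

Reverse the RSK construction: for i from n down to 1, find the cell of Q containing i, remove the entry at that cell from P, and reverse-bump it up through P; the value ejected from row 1 is w(i).

Step i=6: Q has 6 at row 2, column 2; remove 5 from row 2 of P and reverse-bump: 5 enters row 1 and ejects 3. So w(6) = 3. P is now [[1, 2, 5], [4], [6]].
Step i=5: Q has 5 at row 1, column 3; remove that cell from P, ejecting 5. So w(5) = 5. P is now [[1, 2], [4], [6]].
Step i=4: Q has 4 at row 3, column 1; remove 6 from row 3 of P and reverse-bump: 6 enters row 2 and ejects 4; 4 enters row 1 and ejects 2. So w(4) = 2. P is now [[1, 4], [6]].
Step i=3: Q has 3 at row 1, column 2; remove that cell from P, ejecting 4. So w(3) = 4. P is now [[1], [6]].
Step i=2: Q has 2 at row 2, column 1; remove 6 from row 2 of P and reverse-bump: 6 enters row 1 and ejects 1. So w(2) = 1. P is now [[6]].
Step i=1: Q has 1 at row 1, column 1; remove that cell from P, ejecting 6. So w(1) = 6. P is now [].

So w = 6 1 4 2 5 3.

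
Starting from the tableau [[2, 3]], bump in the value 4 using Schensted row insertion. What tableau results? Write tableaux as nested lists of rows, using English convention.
[[2, 3, 4]]

4 is larger than every entry of row 1, so it is appended to row 1. The new tableau is [[2, 3, 4]].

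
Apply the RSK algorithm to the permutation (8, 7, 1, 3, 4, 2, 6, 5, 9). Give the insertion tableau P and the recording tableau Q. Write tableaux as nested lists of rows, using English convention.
P = [[1, 2, 4, 5, 9], [3, 6], [7], [8]], Q = [[1, 4, 5, 7, 9], [2, 8], [3], [6]]

Insert each entry of the permutation into P by Schensted row insertion, recording in Q the position of each new cell.

Insert 8: appended to row 1. P = [[8]].
Insert 7: 7 bumps 8 from row 1; 8 starts row 2. P = [[7], [8]].
Insert 1: 1 bumps 7 from row 1; 7 bumps 8 from row 2; 8 starts row 3. P = [[1], [7], [8]].
Insert 3: appended to row 1. P = [[1, 3], [7], [8]].
Insert 4: appended to row 1. P = [[1, 3, 4], [7], [8]].
Insert 2: 2 bumps 3 from row 1; 3 bumps 7 from row 2; 7 bumps 8 from row 3; 8 starts row 4. P = [[1, 2, 4], [3], [7], [8]].
Insert 6: appended to row 1. P = [[1, 2, 4, 6], [3], [7], [8]].
Insert 5: 5 bumps 6 from row 1; 6 appends to row 2. P = [[1, 2, 4, 5], [3, 6], [7], [8]].
Insert 9: appended to row 1. P = [[1, 2, 4, 5, 9], [3, 6], [7], [8]].

So P = [[1, 2, 4, 5, 9], [3, 6], [7], [8]], Q = [[1, 4, 5, 7, 9], [2, 8], [3], [6]].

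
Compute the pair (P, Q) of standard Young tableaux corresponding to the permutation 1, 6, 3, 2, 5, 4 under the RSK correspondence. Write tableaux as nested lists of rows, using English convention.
P = [[1, 2, 4], [3, 5], [6]], Q = [[1, 2, 5], [3, 6], [4]]

Insert each entry of the permutation into P by Schensted row insertion, recording in Q the position of each new cell.

After inserting 1: P = [[1]].
After inserting 6: P = [[1, 6]].
After inserting 3: P = [[1, 3], [6]].
After inserting 2: P = [[1, 2], [3], [6]].
After inserting 5: P = [[1, 2, 5], [3], [6]].
After inserting 4: P = [[1, 2, 4], [3, 5], [6]].

So P = [[1, 2, 4], [3, 5], [6]], Q = [[1, 2, 5], [3, 6], [4]].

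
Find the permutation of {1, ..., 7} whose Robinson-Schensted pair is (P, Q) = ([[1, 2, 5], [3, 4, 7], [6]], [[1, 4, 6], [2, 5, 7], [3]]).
6 3 1 4 2 7 5

Reverse the RSK construction: for i from n down to 1, find the cell of Q containing i, remove the entry at that cell from P, and reverse-bump it up through P; the value ejected from row 1 is w(i).

Step i=7: Q has 7 at row 2, column 3; remove 7 from row 2 of P and reverse-bump: 7 enters row 1 and ejects 5. So w(7) = 5. P is now [[1, 2, 7], [3, 4], [6]].
Step i=6: Q has 6 at row 1, column 3; remove that cell from P, ejecting 7. So w(6) = 7. P is now [[1, 2], [3, 4], [6]].
Step i=5: Q has 5 at row 2, column 2; remove 4 from row 2 of P and reverse-bump: 4 enters row 1 and ejects 2. So w(5) = 2. P is now [[1, 4], [3], [6]].
Step i=4: Q has 4 at row 1, column 2; remove that cell from P, ejecting 4. So w(4) = 4. P is now [[1], [3], [6]].
Step i=3: Q has 3 at row 3, column 1; remove 6 from row 3 of P and reverse-bump: 6 enters row 2 and ejects 3; 3 enters row 1 and ejects 1. So w(3) = 1. P is now [[3], [6]].
Step i=2: Q has 2 at row 2, column 1; remove 6 from row 2 of P and reverse-bump: 6 enters row 1 and ejects 3. So w(2) = 3. P is now [[6]].
Step i=1: Q has 1 at row 1, column 1; remove that cell from P, ejecting 6. So w(1) = 6. P is now [].

So w = 6 3 1 4 2 7 5.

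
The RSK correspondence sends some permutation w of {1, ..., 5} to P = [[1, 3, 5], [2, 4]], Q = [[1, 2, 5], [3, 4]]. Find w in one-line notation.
2 4 1 3 5

Reverse the RSK construction: for i from n down to 1, find the cell of Q containing i, remove the entry at that cell from P, and reverse-bump it up through P; the value ejected from row 1 is w(i).

Step i=5: Q has 5 at row 1, column 3; remove that cell from P, ejecting 5. So w(5) = 5. P is now [[1, 3], [2, 4]].
Step i=4: Q has 4 at row 2, column 2; remove 4 from row 2 of P and reverse-bump: 4 enters row 1 and ejects 3. So w(4) = 3. P is now [[1, 4], [2]].
Step i=3: Q has 3 at row 2, column 1; remove 2 from row 2 of P and reverse-bump: 2 enters row 1 and ejects 1. So w(3) = 1. P is now [[2, 4]].
Step i=2: Q has 2 at row 1, column 2; remove that cell from P, ejecting 4. So w(2) = 4. P is now [[2]].
Step i=1: Q has 1 at row 1, column 1; remove that cell from P, ejecting 2. So w(1) = 2. P is now [].

So w = 2 4 1 3 5.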